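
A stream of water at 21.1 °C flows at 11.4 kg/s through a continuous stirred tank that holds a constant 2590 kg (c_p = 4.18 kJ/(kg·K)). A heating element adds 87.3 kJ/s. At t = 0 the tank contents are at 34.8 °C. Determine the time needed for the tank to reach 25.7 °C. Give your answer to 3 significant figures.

331 s

M c_p dT/dt = ṁ c_p (T_in − T) + Q̇.
τ = M/ṁ = 227.19 s; T_ss = T_in + Q̇/(ṁ c_p) = 22.932 °C.
T(t) = T_ss + (T₀ − T_ss) e^(−t/τ). Set T = 25.7:
e^(−t/τ) = (25.7 − 22.932)/(34.8 − 22.932) = 0.23323
t = −227.19 · ln(0.23323) = 330.73 s.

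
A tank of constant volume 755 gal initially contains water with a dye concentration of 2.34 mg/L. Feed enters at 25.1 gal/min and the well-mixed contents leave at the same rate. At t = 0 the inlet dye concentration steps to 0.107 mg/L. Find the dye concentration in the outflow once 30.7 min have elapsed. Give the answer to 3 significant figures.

0.912 mg/L

Species balance on the tank: V dC/dt = Q(C_in − C).
Time constant τ = V/Q = 755/25.1 = 30.080 min.
Integrating: C(t) = C_in + (C₀ − C_in) e^(−t/τ).
C(30.7) = 0.107 + (2.34 − 0.107)·e^(−30.7/30.080) = 0.107 + (2.2330)·0.36037 = 0.91171 mg/L.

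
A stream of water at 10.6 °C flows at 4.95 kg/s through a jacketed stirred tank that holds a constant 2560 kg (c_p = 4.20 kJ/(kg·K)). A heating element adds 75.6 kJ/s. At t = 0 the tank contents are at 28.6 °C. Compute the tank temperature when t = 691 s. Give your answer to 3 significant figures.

Unsteady energy balance on the tank contents: M c_p dT/dt = ṁ c_p (T_in − T) + 75.6.
τ = M/ṁ = 517.17 s; T_ss = T_in + Q̇/(ṁ c_p) = 10.6 + 75.6/(4.95·4.20) = 14.236 °C.
Integrating: T(t) = T_ss + (T₀ − T_ss) e^(−t/τ).
T(691) = 14.236 + (14.364)·e^(−691/517.17) = 14.236 + (14.364)·0.26287 = 18.012 °C.

18.0 °C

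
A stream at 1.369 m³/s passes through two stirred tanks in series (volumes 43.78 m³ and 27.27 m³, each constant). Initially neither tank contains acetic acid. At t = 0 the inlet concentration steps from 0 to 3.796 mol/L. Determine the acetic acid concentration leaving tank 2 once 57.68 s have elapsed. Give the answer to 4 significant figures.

Each tank obeys Vᵢ dCᵢ/dt = Q(Cᵢ₋₁ − Cᵢ), so τᵢ = Vᵢ/Q.
τ₁ = 43.78/1.369 = 31.9795 s; τ₂ = 27.27/1.369 = 19.9196 s.
Solving the cascade with C₁(0)=C₂(0)=0 gives C₂(t) = C_in[1 − (τ₁ e^(−t/τ₁) − τ₂ e^(−t/τ₂))/(τ₁ − τ₂)].
At t = 57.68: e^(−t/τ₁) = 0.164696, e^(−t/τ₂) = 0.0552640.
C₂ = 3.796·[1 − (31.9795·0.164696 − 19.9196·0.0552640)/(12.0599)] = 3.796·0.654552 = 2.48468 mol/L.

2.485 mol/L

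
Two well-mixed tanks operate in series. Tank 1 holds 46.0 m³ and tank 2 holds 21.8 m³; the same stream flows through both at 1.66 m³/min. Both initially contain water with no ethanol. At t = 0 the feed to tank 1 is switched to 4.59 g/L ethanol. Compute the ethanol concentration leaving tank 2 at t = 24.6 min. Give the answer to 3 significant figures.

Each tank obeys Vᵢ dCᵢ/dt = Q(Cᵢ₋₁ − Cᵢ), so τᵢ = Vᵢ/Q.
τ₁ = 46.0/1.66 = 27.711 min; τ₂ = 21.8/1.66 = 13.133 min.
Tank 1: C₁ = C_in(1 − e^(−t/τ₁)). Tank 2 (τ₁ ≠ τ₂): C₂ = C_in[1 − (τ₁ e^(−t/τ₁) − τ₂ e^(−t/τ₂))/(τ₁ − τ₂)].
At t = 24.6: e^(−t/τ₁) = 0.41159, e^(−t/τ₂) = 0.15363.
C₂ = 4.59·[1 − (27.711·0.41159 − 13.133·0.15363)/(14.578)] = 4.59·0.35604 = 1.6342 g/L.

1.63 g/L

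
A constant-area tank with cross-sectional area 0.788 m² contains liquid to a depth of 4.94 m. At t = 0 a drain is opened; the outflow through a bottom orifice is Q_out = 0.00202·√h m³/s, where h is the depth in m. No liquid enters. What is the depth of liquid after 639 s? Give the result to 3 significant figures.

1.97 m

With no inflow, A dh/dt = −0.00202 √h.
∫ h^(−1/2) dh = −(0.00202/A) ∫ dt, giving 2√h = 2√h₀ − (0.00202/A) t.
√h = √4.94 − 0.00202·639/(2·0.788) = 2.2226 − 0.81902 = 1.4036.
h = 1.4036² = 1.9701 m.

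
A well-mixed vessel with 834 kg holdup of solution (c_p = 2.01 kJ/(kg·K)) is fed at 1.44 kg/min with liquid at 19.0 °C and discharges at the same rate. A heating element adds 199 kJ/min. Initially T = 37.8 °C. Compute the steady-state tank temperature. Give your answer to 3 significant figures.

M c_p dT/dt = ṁ c_p (T_in − T) + Q̇.
At steady state dT/dt = 0 ⇒ T_ss = T_in + Q̇/(ṁ c_p) = 19.0 + 199/(1.44·2.01) = 87.753 °C.

87.8 °C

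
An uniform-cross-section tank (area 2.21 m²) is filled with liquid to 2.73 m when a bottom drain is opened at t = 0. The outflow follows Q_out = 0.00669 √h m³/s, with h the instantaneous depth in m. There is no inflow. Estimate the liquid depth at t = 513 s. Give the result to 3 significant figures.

Mass balance (ρ constant): A dh/dt = −0.00669 √h.
∫ h^(−1/2) dh = −(0.00669/A) ∫ dt, giving 2√h = 2√h₀ − (0.00669/A) t.
√h = √2.73 − 0.00669·513/(2·2.21) = 1.6523 − 0.77646 = 0.87581.
h = 0.87581² = 0.76704 m.

0.767 m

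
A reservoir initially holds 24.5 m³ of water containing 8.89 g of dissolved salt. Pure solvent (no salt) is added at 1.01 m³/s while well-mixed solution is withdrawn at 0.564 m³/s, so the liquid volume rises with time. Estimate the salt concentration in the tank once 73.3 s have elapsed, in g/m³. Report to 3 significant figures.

0.0532 g/m³

Let m(t) be the amount of salt. Volume: V(t) = V₀ + (Q_in − Q_out) t = 24.5 + 0.44600 t; V(73.3) = 57.192 m³.
No salt enters, so dm/dt = −Q_out · (m/V).
dm/m = −Q_out dt/(V₀ + 0.44600 t); integrating gives ln(m/m₀) = −(Q_out/(Q_in−Q_out)) ln(V/V₀).
m = m₀ (V₀/V)^(Q_out/(Q_in−Q_out)) = 8.89 × (24.5/57.192)^(1.2646) = 3.0432 g.
C = m/V = 3.0432/57.192 = 0.053210 g/m³.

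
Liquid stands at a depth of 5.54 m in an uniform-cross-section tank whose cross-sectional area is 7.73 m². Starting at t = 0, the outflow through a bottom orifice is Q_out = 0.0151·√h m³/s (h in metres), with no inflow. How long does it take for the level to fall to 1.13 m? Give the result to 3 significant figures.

1320 s

With no inflow, A dh/dt = −0.0151 √h.
This is separable: 2 d(√h)/dt = −0.0151/A, so √h = √h₀ − (0.0151/(2A)) t.
t = 2A(√h₀ − √h)/0.0151 = 2·7.73·(√5.54 − √1.13)/0.0151
  = 15.460 × (2.3537 − 1.0630) / 0.0151 = 1321.5 s.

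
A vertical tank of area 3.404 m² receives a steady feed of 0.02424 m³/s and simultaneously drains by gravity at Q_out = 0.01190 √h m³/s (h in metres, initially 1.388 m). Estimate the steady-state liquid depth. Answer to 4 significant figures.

4.149 m

A dh/dt = Q_in − 0.01190 √h. Steady state requires inflow = outflow:
Q_in = 0.01190 √h_ss ⇒ √h_ss = 0.02424/0.01190 = 2.03697.
h_ss = 2.03697² = 4.14927 m. (Since h₀ = 1.388 m < h_ss, the level will rise toward this value.)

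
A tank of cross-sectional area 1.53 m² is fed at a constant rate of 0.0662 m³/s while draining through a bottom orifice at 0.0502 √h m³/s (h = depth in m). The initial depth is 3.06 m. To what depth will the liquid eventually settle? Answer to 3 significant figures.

Unsteady balance on liquid volume: A dh/dt = Q_in − 0.0502 √h. At steady state dh/dt = 0:
Q_in = 0.0502 √h_ss ⇒ √h_ss = 0.0662/0.0502 = 1.3187.
h_ss = 1.3187² = 1.7390 m. (Since h₀ = 3.06 m > h_ss, the level will fall toward this value.)

1.74 m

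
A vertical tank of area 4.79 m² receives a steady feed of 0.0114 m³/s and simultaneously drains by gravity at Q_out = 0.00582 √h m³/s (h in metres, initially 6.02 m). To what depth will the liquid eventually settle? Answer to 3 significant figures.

Level balance: A dh/dt = 0.0114 − 0.00582 √h. Setting dh/dt = 0:
Q_in = 0.00582 √h_ss ⇒ √h_ss = 0.0114/0.00582 = 1.9588.
h_ss = 1.9588² = 3.8368 m. (Since h₀ = 6.02 m > h_ss, the level will fall toward this value.)

3.84 m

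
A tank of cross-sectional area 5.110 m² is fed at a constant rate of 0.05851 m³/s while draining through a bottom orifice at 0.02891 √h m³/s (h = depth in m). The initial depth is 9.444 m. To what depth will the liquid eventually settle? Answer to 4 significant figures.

4.096 m

Level balance: A dh/dt = 0.05851 − 0.02891 √h. Setting dh/dt = 0:
Q_in = 0.02891 √h_ss ⇒ √h_ss = 0.05851/0.02891 = 2.02387.
h_ss = 2.02387² = 4.09604 m. (Since h₀ = 9.444 m > h_ss, the level will fall toward this value.)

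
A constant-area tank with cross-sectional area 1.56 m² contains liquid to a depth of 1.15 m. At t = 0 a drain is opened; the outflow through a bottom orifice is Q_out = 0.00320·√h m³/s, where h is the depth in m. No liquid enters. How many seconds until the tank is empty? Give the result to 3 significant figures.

1050 s

A dh/dt = −Q_out = −0.00320 √h.
This is separable: 2 d(√h)/dt = −0.00320/A, so √h = √h₀ − (0.00320/(2A)) t.
Set h = 0: 2√h₀ = (0.00320/A) t_empty ⇒ t_empty = 2A√h₀/0.00320.
t_empty = 2·1.56·√1.15/0.00320 = 3.1200·1.0724/0.00320 = 1045.6 s.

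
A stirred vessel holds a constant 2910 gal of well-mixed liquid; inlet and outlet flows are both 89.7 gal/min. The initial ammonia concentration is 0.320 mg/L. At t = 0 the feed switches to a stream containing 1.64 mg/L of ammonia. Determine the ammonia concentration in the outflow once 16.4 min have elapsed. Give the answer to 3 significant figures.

Unsteady species balance (constant V, well mixed): V dC/dt = Q(C_in − C).
So dC/dt = (C_in − C)/τ with τ = V/Q = 2910/89.7 = 32.441 min.
C approaches C_in exponentially: C(t) = C_in + (C₀ − C_in) e^(−t/τ).
C(16.4) = 1.64 + (0.320 − 1.64)·e^(−16.4/32.441) = 1.64 + (-1.3200)·0.60319 = 0.84379 mg/L.

0.844 mg/L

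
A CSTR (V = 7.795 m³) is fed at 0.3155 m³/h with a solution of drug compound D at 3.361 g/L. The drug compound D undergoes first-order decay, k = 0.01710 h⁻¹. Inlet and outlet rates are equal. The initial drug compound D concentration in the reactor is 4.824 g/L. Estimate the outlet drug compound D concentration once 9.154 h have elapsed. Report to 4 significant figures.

V dC/dt = Q(C_in − C) − k V C.
dC/dt = (Q/V) C_in − (Q/V + k) C; effective rate a = Q/V + k = 0.0404747 + 0.01710 = 0.0575747 h⁻¹.
C_ss = Q C_in/(Q + kV) = 2.36276 g/L; C(t) = C_ss + (C₀ − C_ss) e^(−a t).
C(9.154) = 2.36276 + (2.46124)·e^(−0.0575747·9.154) = 2.36276 + (2.46124)·0.590351 = 3.81576 g/L.

3.816 g/L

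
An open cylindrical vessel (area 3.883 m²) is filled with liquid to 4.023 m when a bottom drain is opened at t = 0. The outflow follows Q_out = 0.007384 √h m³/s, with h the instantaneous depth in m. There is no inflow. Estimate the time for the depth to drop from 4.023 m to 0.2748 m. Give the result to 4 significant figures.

Accumulation of liquid (constant cross-section A): A dh/dt = −0.007384 √h.
∫ h^(−1/2) dh = −(0.007384/A) ∫ dt, giving 2√h = 2√h₀ − (0.007384/A) t.
t = 2A(√h₀ − √h)/0.007384 = 2·3.883·(√4.023 − √0.2748)/0.007384
  = 7.76600 × (2.00574 − 0.524214) / 0.007384 = 1558.17 s.

1558 s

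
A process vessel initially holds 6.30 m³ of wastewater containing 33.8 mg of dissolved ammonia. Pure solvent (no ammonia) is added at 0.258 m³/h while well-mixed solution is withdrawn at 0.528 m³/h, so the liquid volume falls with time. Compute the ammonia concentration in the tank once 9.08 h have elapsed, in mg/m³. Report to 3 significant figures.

3.35 mg/m³

Total volume: dV/dt = Q_in − Q_out = -0.27000 m³/h, so V(t) = 6.30 − 0.27000 t and V(9.08) = 3.8484 m³.
Solute balance: dm/dt = 0 − Q_out C = −Q_out m/V(t).
dm/m = −Q_out dt/(V₀ − 0.27000 t); integrating gives ln(m/m₀) = −(Q_out/(Q_in−Q_out)) ln(V/V₀).
m = m₀ (V₀/V)^(Q_out/(Q_in−Q_out)) = 33.8 × (6.30/3.8484)^(-1.9556) = 12.892 mg.
C = m/V = 12.892/3.8484 = 3.3499 mg/m³.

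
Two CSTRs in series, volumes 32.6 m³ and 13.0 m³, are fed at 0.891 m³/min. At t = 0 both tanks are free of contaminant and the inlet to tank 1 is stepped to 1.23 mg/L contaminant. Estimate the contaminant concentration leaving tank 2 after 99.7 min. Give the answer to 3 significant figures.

Species balance on tank i: dCᵢ/dt = (Cᵢ₋₁ − Cᵢ)/τᵢ with τᵢ = Vᵢ/Q.
τ₁ = 32.6/0.891 = 36.588 min; τ₂ = 13.0/0.891 = 14.590 min.
Tank 1: C₁ = C_in(1 − e^(−t/τ₁)). Tank 2 (τ₁ ≠ τ₂): C₂ = C_in[1 − (τ₁ e^(−t/τ₁) − τ₂ e^(−t/τ₂))/(τ₁ − τ₂)].
At t = 99.7: e^(−t/τ₁) = 0.065551, e^(−t/τ₂) = 0.0010773.
C₂ = 1.23·[1 − (36.588·0.065551 − 14.590·0.0010773)/(21.998)] = 1.23·0.89169 = 1.0968 mg/L.

1.10 mg/L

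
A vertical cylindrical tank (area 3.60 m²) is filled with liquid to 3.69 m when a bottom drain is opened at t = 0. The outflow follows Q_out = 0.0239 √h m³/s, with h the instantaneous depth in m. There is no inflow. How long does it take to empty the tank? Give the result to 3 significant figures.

579 s

A dh/dt = −Q_out = −0.0239 √h.
This is separable: 2 d(√h)/dt = −0.0239/A, so √h = √h₀ − (0.0239/(2A)) t.
Tank is empty when √h = 0: t_empty = 2A√h₀/0.0239.
t_empty = 2·3.60·√3.69/0.0239 = 7.2000·1.9209/0.0239 = 578.69 s.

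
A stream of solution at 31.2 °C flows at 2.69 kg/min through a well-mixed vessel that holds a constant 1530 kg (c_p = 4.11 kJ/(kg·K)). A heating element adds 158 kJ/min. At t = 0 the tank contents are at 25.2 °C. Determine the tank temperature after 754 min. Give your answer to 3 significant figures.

First-law balance (no shaft work): M c_p dT/dt = ṁ c_p (T_in − T) + 158.
Rearrange: dT/dt = (T_ss − T)/τ with τ = M/ṁ = 568.77 min and T_ss = T_in + Q̇/(ṁ c_p) = 45.491 °C.
Solution: T(t) = T_ss + (T₀ − T_ss) e^(−t/τ).
T(754) = 45.491 + (-20.291)·e^(−754/568.77) = 45.491 + (-20.291)·0.26563 = 40.101 °C.

40.1 °C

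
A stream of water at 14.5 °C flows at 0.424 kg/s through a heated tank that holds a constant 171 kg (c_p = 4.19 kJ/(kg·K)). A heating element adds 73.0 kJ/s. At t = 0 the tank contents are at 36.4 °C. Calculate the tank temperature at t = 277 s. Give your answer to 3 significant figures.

45.9 °C

M c_p dT/dt = ṁ c_p (T_in − T) + Q̇.
τ = M/ṁ = 403.30 s; T_ss = T_in + Q̇/(ṁ c_p) = 14.5 + 73.0/(0.424·4.19) = 55.591 °C.
This is linear first-order; T(t) = T_ss + (T₀ − T_ss) e^(−t/τ).
T(277) = 55.591 + (-19.191)·e^(−277/403.30) = 55.591 + (-19.191)·0.50317 = 45.935 °C.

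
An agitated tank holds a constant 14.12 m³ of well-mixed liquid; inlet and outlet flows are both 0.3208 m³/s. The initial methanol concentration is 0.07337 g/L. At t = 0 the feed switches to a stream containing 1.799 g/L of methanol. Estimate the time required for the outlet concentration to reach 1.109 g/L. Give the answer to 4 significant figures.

Unsteady species balance (constant V, well mixed): V dC/dt = Q(C_in − C), so τ = V/Q = 44.0150 s.
C(t) = C_in + (C₀ − C_in) e^(−t/τ). Set C = 1.109 and solve for t:
e^(−t/τ) = (C − C_in)/(C₀ − C_in) = (1.109 − 1.799)/(0.07337 − 1.799) = 0.399854
t = −τ ln(…) = 44.0150 × 0.916656 = 40.3466 s.

40.35 s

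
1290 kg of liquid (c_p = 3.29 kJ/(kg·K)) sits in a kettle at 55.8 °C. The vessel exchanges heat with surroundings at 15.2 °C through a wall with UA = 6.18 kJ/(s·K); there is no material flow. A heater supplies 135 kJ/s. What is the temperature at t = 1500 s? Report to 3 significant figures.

Energy balance: M c_p dT/dt = −UA(T − T_amb) + Q̇.
dT/dt = (T_ss − T)/τ with T_ss = T_amb + Q̇/UA = 15.2 + 135/6.18 = 37.045 °C, τ = M c_p/UA = 1290·3.29/6.18 = 686.75 s.
Solution: T(t) = T_ss + (T₀ − T_ss) e^(−t/τ).
T(1500) = 37.045 + (18.755)·0.11257 = 39.156 °C.

39.2 °C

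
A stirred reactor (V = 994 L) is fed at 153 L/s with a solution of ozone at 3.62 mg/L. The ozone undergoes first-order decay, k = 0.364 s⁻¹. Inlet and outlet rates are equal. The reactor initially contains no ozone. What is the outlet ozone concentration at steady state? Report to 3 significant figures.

1.08 mg/L

V dC/dt = Q(C_in − C) − k V C.
At steady state: 0 = Q C_in − (Q + kV) C_ss, so C_ss = Q C_in/(Q + kV).
C_ss = 153·3.62/(153 + 0.364·994) = 553.86/514.82 = 1.0758 mg/L.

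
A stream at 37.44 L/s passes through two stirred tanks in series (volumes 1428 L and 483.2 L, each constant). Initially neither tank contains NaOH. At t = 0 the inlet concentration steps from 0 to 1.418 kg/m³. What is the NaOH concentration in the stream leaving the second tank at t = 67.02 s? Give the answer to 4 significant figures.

Time constants: τᵢ = Vᵢ/Q for each well-mixed tank.
τ₁ = 1428/37.44 = 38.1410 s; τ₂ = 483.2/37.44 = 12.9060 s.
Solving the cascade with C₁(0)=C₂(0)=0 gives C₂(t) = C_in[1 − (τ₁ e^(−t/τ₁) − τ₂ e^(−t/τ₂))/(τ₁ − τ₂)].
At t = 67.02: e^(−t/τ₁) = 0.172534, e^(−t/τ₂) = 0.00555565.
C₂ = 1.418·[1 − (38.1410·0.172534 − 12.9060·0.00555565)/(25.2350)] = 1.418·0.742069 = 1.05225 kg/m³.

1.052 kg/m³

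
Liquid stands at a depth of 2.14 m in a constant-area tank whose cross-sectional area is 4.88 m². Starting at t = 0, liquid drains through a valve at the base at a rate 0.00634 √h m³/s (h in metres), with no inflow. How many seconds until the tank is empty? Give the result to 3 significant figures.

2250 s

Accumulation of liquid (constant cross-section A): A dh/dt = −0.00634 √h.
∫ h^(−1/2) dh = −(0.00634/A) ∫ dt, giving 2√h = 2√h₀ − (0.00634/A) t.
Set h = 0: 2√h₀ = (0.00634/A) t_empty ⇒ t_empty = 2A√h₀/0.00634.
t_empty = 2·4.88·√2.14/0.00634 = 9.7600·1.4629/0.00634 = 2252.0 s.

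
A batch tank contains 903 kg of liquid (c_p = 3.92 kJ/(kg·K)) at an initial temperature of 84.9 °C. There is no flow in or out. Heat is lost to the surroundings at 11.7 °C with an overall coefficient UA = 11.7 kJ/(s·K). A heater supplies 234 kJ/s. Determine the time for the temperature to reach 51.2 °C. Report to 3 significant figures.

Lumped-capacitance energy balance: M c_p dT/dt = UA(T_amb − T) + Q̇.
τ = M c_p/UA = 302.54 s; T_ss = T_amb + Q̇/UA = 11.7 + 234/11.7 = 31.700 °C.
T(t) = T_ss + (T₀ − T_ss)e^(−t/τ); set T = 51.2:
t = −τ ln[(T − T_ss)/(T₀ − T_ss)] = −302.54 · ln(0.36654) = 303.65 s.

304 s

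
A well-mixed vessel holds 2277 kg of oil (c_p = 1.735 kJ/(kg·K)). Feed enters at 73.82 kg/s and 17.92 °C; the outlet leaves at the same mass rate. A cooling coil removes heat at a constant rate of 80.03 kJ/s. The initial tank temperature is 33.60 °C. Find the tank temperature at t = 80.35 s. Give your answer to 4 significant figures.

Heat balance on the well-mixed liquid: M c_p dT/dt = ṁ c_p (T_in − T) − 80.03.
τ = M/ṁ = 30.8453 s; T_ss = T_in − Q̇/(ṁ c_p) = 17.92 − 80.03/(73.82·1.735) = 17.2951 °C.
Solution: T(t) = T_ss + (T₀ − T_ss) e^(−t/τ).
T(80.35) = 17.2951 + (16.3049)·e^(−80.35/30.8453) = 17.2951 + (16.3049)·0.0739079 = 18.5002 °C.

18.50 °C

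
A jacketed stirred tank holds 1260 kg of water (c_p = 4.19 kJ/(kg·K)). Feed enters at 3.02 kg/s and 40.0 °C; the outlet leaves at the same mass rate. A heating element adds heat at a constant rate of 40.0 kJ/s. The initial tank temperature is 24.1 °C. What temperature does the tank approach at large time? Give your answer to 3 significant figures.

Energy balance: M c_p dT/dt = ṁ c_p (T_in − T) + 40.0.
At steady state dT/dt = 0 ⇒ T_ss = T_in + Q̇/(ṁ c_p) = 40.0 + 40.0/(3.02·4.19) = 43.161 °C.

43.2 °C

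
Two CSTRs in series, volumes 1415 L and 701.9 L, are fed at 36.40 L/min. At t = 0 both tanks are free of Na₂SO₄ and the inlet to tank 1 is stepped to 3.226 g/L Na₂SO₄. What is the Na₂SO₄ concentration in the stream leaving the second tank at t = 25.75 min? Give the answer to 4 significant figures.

0.7607 g/L

Each tank obeys Vᵢ dCᵢ/dt = Q(Cᵢ₋₁ − Cᵢ), so τᵢ = Vᵢ/Q.
τ₁ = 1415/36.40 = 38.8736 min; τ₂ = 701.9/36.40 = 19.2830 min.
Tank 1: C₁ = C_in(1 − e^(−t/τ₁)). Tank 2 (τ₁ ≠ τ₂): C₂ = C_in[1 − (τ₁ e^(−t/τ₁) − τ₂ e^(−t/τ₂))/(τ₁ − τ₂)].
At t = 25.75: e^(−t/τ₁) = 0.515611, e^(−t/τ₂) = 0.263059.
C₂ = 3.226·[1 − (38.8736·0.515611 − 19.2830·0.263059)/(19.5907)] = 3.226·0.235804 = 0.760704 g/L.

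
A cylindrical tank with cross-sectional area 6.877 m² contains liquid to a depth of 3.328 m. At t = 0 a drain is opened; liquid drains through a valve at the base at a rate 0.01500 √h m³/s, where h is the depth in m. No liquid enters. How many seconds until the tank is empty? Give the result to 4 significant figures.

1673 s

A dh/dt = −Q_out = −0.01500 √h.
Separate and integrate: 2(√h − √h₀) = −(0.01500/A) t.
Tank is empty when √h = 0: t_empty = 2A√h₀/0.01500.
t_empty = 2·6.877·√3.328/0.01500 = 13.7540·1.82428/0.01500 = 1672.74 s.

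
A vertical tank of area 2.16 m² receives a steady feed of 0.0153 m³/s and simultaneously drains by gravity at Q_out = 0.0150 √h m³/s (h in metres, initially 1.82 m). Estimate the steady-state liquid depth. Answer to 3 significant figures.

1.04 m

A dh/dt = Q_in − 0.0150 √h. Steady state requires inflow = outflow:
Q_in = 0.0150 √h_ss ⇒ √h_ss = 0.0153/0.0150 = 1.0200.
h_ss = 1.0200² = 1.0404 m. (Since h₀ = 1.82 m > h_ss, the level will fall toward this value.)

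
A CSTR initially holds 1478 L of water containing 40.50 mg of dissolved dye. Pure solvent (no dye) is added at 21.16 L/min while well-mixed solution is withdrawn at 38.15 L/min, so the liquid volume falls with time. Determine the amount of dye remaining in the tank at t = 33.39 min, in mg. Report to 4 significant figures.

13.65 mg

Total volume: dV/dt = Q_in − Q_out = -16.9900 L/min, so V(t) = 1478 − 16.9900 t and V(33.39) = 910.704 L.
No dye enters, so dm/dt = −Q_out · (m/V).
dm/m = −Q_out dt/(V₀ − 16.9900 t); integrating gives ln(m/m₀) = −(Q_out/(Q_in−Q_out)) ln(V/V₀).
m = m₀ (V₀/V)^(Q_out/(Q_in−Q_out)) = 40.50 × (1478/910.704)^(-2.24544) = 13.6535 mg.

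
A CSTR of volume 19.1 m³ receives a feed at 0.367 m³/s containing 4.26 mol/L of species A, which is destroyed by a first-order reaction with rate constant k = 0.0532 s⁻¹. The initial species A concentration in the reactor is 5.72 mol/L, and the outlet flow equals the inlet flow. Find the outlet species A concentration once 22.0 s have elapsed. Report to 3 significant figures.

2.06 mol/L

V dC/dt = Q(C_in − C) − k V C.
dC/dt = (Q/V) C_in − (Q/V + k) C; effective rate a = Q/V + k = 0.019215 + 0.0532 = 0.072415 s⁻¹.
C_ss = Q C_in/(Q + kV) = 1.1304 mol/L; C(t) = C_ss + (C₀ − C_ss) e^(−a t).
C(22.0) = 1.1304 + (4.5896)·e^(−0.072415·22.0) = 1.1304 + (4.5896)·0.20329 = 2.0634 mol/L.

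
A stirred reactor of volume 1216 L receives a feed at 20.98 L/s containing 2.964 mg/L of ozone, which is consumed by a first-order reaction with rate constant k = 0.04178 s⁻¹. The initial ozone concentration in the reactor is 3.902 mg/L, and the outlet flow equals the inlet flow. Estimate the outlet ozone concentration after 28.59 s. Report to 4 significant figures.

Species balance: V dC/dt = Q C_in − Q C − k V C.
This is linear with rate a = Q/V + k = 0.0590333 s⁻¹.
C_ss = Q C_in/(Q + kV) = 0.866270 mg/L; C(t) = C_ss + (C₀ − C_ss) e^(−a t).
C(28.59) = 0.866270 + (3.03573)·e^(−0.0590333·28.59) = 0.866270 + (3.03573)·0.184933 = 1.42768 mg/L.

1.428 mg/L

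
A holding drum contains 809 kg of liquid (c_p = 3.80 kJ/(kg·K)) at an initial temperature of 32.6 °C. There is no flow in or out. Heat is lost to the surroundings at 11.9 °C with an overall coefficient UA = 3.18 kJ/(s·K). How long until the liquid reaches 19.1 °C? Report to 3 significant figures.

Lumped-capacitance energy balance: M c_p dT/dt = UA(T_amb − T).
τ = M c_p/UA = 966.73 s; T_ss = T_amb = 11.900 °C.
T(t) = T_ss + (T₀ − T_ss)e^(−t/τ); set T = 19.1:
t = −τ ln[(T − T_ss)/(T₀ − T_ss)] = −966.73 · ln(0.34783) = 1020.9 s.

1020 s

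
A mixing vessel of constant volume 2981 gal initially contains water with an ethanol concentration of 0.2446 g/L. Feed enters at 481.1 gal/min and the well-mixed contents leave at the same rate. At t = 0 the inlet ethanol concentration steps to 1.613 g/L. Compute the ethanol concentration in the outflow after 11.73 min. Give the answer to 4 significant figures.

1.407 g/L

Mass balance on the solute (V constant): V dC/dt = Q(C_in − C).
Time constant τ = V/Q = 2981/481.1 = 6.19622 min.
Integrating: C(t) = C_in + (C₀ − C_in) e^(−t/τ).
C(11.73) = 1.613 + (0.2446 − 1.613)·e^(−11.73/6.19622) = 1.613 + (-1.36840)·0.150606 = 1.40691 g/L.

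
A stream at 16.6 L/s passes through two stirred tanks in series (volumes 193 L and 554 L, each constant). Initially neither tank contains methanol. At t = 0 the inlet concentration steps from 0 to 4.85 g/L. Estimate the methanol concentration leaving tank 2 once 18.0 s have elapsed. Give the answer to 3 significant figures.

Species balance on tank i: dCᵢ/dt = (Cᵢ₋₁ − Cᵢ)/τᵢ with τᵢ = Vᵢ/Q.
τ₁ = 193/16.6 = 11.627 s; τ₂ = 554/16.6 = 33.373 s.
Solving the cascade with C₁(0)=C₂(0)=0 gives C₂(t) = C_in[1 − (τ₁ e^(−t/τ₁) − τ₂ e^(−t/τ₂))/(τ₁ − τ₂)].
At t = 18.0: e^(−t/τ₁) = 0.21263, e^(−t/τ₂) = 0.58313.
C₂ = 4.85·[1 − (11.627·0.21263 − 33.373·0.58313)/(-21.747)] = 4.85·0.21880 = 1.0612 g/L.

1.06 g/L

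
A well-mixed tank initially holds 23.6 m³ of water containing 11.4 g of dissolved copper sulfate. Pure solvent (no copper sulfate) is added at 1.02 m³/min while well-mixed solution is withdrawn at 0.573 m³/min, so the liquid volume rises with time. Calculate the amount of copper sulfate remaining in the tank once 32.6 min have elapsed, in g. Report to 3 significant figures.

Total volume: dV/dt = Q_in − Q_out = 0.44700 m³/min, so V(t) = 23.6 + 0.44700 t and V(32.6) = 38.172 m³.
Species balance (pure solvent in): dm/dt = −Q_out · m/V(t).
dm/m = −Q_out dt/(V₀ + 0.44700 t); integrating gives ln(m/m₀) = −(Q_out/(Q_in−Q_out)) ln(V/V₀).
m = m₀ (V₀/V)^(Q_out/(Q_in−Q_out)) = 11.4 × (23.6/38.172)^(1.2819) = 6.1547 g.

6.15 g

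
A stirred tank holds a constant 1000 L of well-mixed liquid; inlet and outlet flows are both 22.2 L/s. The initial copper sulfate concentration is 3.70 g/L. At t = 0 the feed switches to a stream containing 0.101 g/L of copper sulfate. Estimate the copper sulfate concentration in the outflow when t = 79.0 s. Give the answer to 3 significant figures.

0.724 g/L

Unsteady species balance (constant V, well mixed): V dC/dt = Q(C_in − C).
Rewrite as dC/dt + C/τ = C_in/τ, τ = V/Q = 45.045 s.
Integrating: C(t) = C_in + (C₀ − C_in) e^(−t/τ).
C(79.0) = 0.101 + (3.70 − 0.101)·e^(−79.0/45.045) = 0.101 + (3.5990)·0.17311 = 0.72404 g/L.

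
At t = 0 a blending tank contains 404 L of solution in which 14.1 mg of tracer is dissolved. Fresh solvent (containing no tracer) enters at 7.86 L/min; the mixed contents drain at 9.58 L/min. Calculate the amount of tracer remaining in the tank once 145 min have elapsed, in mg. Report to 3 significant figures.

Let m(t) be the amount of tracer. Volume: V(t) = V₀ + (Q_in − Q_out) t = 404 − 1.7200 t; V(145) = 154.60 L.
No tracer enters, so dm/dt = −Q_out · (m/V).
Separate: dm/m = −Q_out dt/V(t) ⇒ ln(m/m₀) = −(Q_out/(Q_in−Q_out)) ln(V/V₀).
m = m₀ (V₀/V)^(Q_out/(Q_in−Q_out)) = 14.1 × (404/154.60)^(-5.5698) = 0.066937 mg.

0.0669 mg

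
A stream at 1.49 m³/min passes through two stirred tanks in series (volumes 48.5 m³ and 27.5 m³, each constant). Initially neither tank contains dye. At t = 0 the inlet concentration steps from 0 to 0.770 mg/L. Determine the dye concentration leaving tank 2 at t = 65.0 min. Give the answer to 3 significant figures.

Species balance on tank i: dCᵢ/dt = (Cᵢ₋₁ − Cᵢ)/τᵢ with τᵢ = Vᵢ/Q.
τ₁ = 48.5/1.49 = 32.550 min; τ₂ = 27.5/1.49 = 18.456 min.
Tank 1: C₁ = C_in(1 − e^(−t/τ₁)). Tank 2 (τ₁ ≠ τ₂): C₂ = C_in[1 − (τ₁ e^(−t/τ₁) − τ₂ e^(−t/τ₂))/(τ₁ − τ₂)].
At t = 65.0: e^(−t/τ₁) = 0.13575, e^(−t/τ₂) = 0.029546.
C₂ = 0.770·[1 − (32.550·0.13575 − 18.456·0.029546)/(14.094)] = 0.770·0.72516 = 0.55838 mg/L.

0.558 mg/L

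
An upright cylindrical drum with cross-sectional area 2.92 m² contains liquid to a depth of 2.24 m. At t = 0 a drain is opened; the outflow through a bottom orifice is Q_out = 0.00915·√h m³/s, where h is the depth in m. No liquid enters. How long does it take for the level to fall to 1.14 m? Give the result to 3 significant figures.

Volume balance on the tank: A dh/dt = −0.00915 √h.
∫ h^(−1/2) dh = −(0.00915/A) ∫ dt, giving 2√h = 2√h₀ − (0.00915/A) t.
t = 2A(√h₀ − √h)/0.00915 = 2·2.92·(√2.24 − √1.14)/0.00915
  = 5.8400 × (1.4967 − 1.0677) / 0.00915 = 273.78 s.

274 s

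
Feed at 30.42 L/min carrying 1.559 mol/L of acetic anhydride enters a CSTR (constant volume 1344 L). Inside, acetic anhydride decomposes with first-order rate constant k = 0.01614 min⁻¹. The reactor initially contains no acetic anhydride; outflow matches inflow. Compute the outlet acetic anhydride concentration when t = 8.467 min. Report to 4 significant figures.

0.2547 mol/L

Species balance: V dC/dt = Q C_in − Q C − k V C.
This is linear with rate a = Q/V + k = 0.0387739 min⁻¹.
C_ss = Q C_in/(Q + kV) = 0.910052 mol/L; C(t) = C_ss + (C₀ − C_ss) e^(−a t).
C(8.467) = 0.910052 + (-0.910052)·e^(−0.0387739·8.467) = 0.910052 + (-0.910052)·0.720148 = 0.254680 mol/L.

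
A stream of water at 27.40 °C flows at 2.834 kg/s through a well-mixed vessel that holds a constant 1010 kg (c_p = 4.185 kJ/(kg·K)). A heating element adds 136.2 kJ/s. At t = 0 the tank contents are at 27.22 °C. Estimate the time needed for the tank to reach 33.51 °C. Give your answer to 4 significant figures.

Unsteady energy balance on the tank contents: M c_p dT/dt = ṁ c_p (T_in − T) + 136.2.
τ = M/ṁ = 356.387 s; T_ss = T_in + Q̇/(ṁ c_p) = 38.8837 °C.
T(t) = T_ss + (T₀ − T_ss) e^(−t/τ). Set T = 33.51:
e^(−t/τ) = (33.51 − 38.8837)/(27.22 − 38.8837) = 0.460720
t = −356.387 · ln(0.460720) = 276.187 s.

276.2 s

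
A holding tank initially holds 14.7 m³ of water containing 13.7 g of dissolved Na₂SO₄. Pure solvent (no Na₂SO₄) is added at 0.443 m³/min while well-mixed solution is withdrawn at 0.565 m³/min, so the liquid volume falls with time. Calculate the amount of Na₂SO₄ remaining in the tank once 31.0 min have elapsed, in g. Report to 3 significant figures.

Let m(t) be the amount of Na₂SO₄. Volume: V(t) = V₀ + (Q_in − Q_out) t = 14.7 − 0.12200 t; V(31.0) = 10.918 m³.
Solute balance: dm/dt = 0 − Q_out C = −Q_out m/V(t).
Separate: dm/m = −Q_out dt/V(t) ⇒ ln(m/m₀) = −(Q_out/(Q_in−Q_out)) ln(V/V₀).
m = m₀ (V₀/V)^(Q_out/(Q_in−Q_out)) = 13.7 × (14.7/10.918)^(-4.6311) = 3.4554 g.

3.46 g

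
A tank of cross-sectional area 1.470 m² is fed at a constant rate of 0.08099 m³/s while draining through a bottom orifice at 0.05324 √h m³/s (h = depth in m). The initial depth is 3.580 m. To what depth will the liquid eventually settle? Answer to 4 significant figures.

A dh/dt = Q_in − 0.05324 √h. Steady state requires inflow = outflow:
Q_in = 0.05324 √h_ss ⇒ √h_ss = 0.08099/0.05324 = 1.52122.
h_ss = 1.52122² = 2.31412 m. (Since h₀ = 3.580 m > h_ss, the level will fall toward this value.)

2.314 m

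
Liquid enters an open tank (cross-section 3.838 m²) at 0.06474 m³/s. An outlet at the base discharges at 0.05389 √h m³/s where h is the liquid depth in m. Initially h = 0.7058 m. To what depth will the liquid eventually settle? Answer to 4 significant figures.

1.443 m

Level balance: A dh/dt = 0.06474 − 0.05389 √h. Setting dh/dt = 0:
Q_in = 0.05389 √h_ss ⇒ √h_ss = 0.06474/0.05389 = 1.20134.
h_ss = 1.20134² = 1.44321 m. (Since h₀ = 0.7058 m < h_ss, the level will rise toward this value.)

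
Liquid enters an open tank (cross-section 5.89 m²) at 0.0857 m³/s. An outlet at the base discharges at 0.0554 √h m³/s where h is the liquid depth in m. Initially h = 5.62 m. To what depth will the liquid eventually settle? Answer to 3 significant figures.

A dh/dt = Q_in − 0.0554 √h. Steady state requires inflow = outflow:
Q_in = 0.0554 √h_ss ⇒ √h_ss = 0.0857/0.0554 = 1.5469.
h_ss = 1.5469² = 2.3930 m. (Since h₀ = 5.62 m > h_ss, the level will fall toward this value.)

2.39 m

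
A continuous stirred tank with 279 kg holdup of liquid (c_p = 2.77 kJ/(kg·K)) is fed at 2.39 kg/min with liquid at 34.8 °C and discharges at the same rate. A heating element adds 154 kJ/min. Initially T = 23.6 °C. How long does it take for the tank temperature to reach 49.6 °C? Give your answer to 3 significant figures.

164 min

M c_p dT/dt = ṁ c_p (T_in − T) + Q̇.
τ = M/ṁ = 116.74 min; T_ss = T_in + Q̇/(ṁ c_p) = 58.062 °C.
T(t) = T_ss + (T₀ − T_ss) e^(−t/τ). Set T = 49.6:
e^(−t/τ) = (49.6 − 58.062)/(23.6 − 58.062) = 0.24554
t = −116.74 · ln(0.24554) = 163.93 min.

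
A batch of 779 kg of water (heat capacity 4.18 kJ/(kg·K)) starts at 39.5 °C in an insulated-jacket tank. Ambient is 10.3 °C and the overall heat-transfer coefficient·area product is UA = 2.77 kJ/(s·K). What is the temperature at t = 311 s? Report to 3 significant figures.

32.7 °C

First-law balance (no shaft work): M c_p dT/dt = −UA(T − T_amb).
dT/dt = (T_ss − T)/τ with T_ss = T_amb = 10.300 °C, τ = M c_p/UA = 779·4.18/2.77 = 1175.5 s.
T approaches T_ss exponentially: T(t) = T_ss + (T₀ − T_ss) e^(−t/τ).
T(311) = 10.300 + (29.200)·0.76754 = 32.712 °C.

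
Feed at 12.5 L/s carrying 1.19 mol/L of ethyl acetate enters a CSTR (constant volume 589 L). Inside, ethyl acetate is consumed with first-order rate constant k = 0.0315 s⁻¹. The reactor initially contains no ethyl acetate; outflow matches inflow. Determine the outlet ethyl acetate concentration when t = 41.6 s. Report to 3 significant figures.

Species balance: V dC/dt = Q C_in − Q C − k V C.
dC/dt = (Q/V) C_in − (Q/V + k) C; effective rate a = Q/V + k = 0.021222 + 0.0315 = 0.052722 s⁻¹.
C_ss = Q C_in/(Q + kV) = 0.47901 mol/L; C(t) = C_ss + (C₀ − C_ss) e^(−a t).
C(41.6) = 0.47901 + (-0.47901)·e^(−0.052722·41.6) = 0.47901 + (-0.47901)·0.11155 = 0.42558 mol/L.

0.426 mol/L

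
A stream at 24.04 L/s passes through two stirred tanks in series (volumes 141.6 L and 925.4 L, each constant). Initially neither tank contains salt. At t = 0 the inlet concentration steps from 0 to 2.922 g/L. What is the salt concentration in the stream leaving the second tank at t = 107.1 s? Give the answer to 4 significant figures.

Time constants: τᵢ = Vᵢ/Q for each well-mixed tank.
τ₁ = 141.6/24.04 = 5.89018 s; τ₂ = 925.4/24.04 = 38.4942 s.
Solving the cascade with C₁(0)=C₂(0)=0 gives C₂(t) = C_in[1 − (τ₁ e^(−t/τ₁) − τ₂ e^(−t/τ₂))/(τ₁ − τ₂)].
At t = 107.1: e^(−t/τ₁) = 1.26856e-08, e^(−t/τ₂) = 0.0618998.
C₂ = 2.922·[1 − (5.89018·1.26856e-08 − 38.4942·0.0618998)/(-32.6040)] = 2.922·0.926918 = 2.70845 g/L.

2.708 g/L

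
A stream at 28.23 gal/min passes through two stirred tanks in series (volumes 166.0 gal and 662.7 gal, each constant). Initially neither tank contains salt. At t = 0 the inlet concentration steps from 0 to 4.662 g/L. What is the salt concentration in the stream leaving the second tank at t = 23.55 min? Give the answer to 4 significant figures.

Time constants: τᵢ = Vᵢ/Q for each well-mixed tank.
τ₁ = 166.0/28.23 = 5.88027 min; τ₂ = 662.7/28.23 = 23.4750 min.
Tank 1: C₁ = C_in(1 − e^(−t/τ₁)). Tank 2 (τ₁ ≠ τ₂): C₂ = C_in[1 − (τ₁ e^(−t/τ₁) − τ₂ e^(−t/τ₂))/(τ₁ − τ₂)].
At t = 23.55: e^(−t/τ₁) = 0.0182258, e^(−t/τ₂) = 0.366706.
C₂ = 4.662·[1 − (5.88027·0.0182258 − 23.4750·0.366706)/(-17.5948)] = 4.662·0.516829 = 2.40946 g/L.

2.409 g/L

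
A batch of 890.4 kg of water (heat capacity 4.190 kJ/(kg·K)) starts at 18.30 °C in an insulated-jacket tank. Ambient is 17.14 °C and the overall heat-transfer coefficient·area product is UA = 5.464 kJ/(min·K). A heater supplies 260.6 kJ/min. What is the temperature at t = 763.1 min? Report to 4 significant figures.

Heat balance on the well-mixed liquid: M c_p dT/dt = −UA(T − T_amb) + Q̇.
dT/dt = (T_ss − T)/τ with T_ss = T_amb + Q̇/UA = 17.14 + 260.6/5.464 = 64.8340 °C, τ = M c_p/UA = 890.4·4.190/5.464 = 682.792 min.
Solution: T(t) = T_ss + (T₀ − T_ss) e^(−t/τ).
T(763.1) = 64.8340 + (-46.5340)·0.327058 = 49.6147 °C.

49.61 °C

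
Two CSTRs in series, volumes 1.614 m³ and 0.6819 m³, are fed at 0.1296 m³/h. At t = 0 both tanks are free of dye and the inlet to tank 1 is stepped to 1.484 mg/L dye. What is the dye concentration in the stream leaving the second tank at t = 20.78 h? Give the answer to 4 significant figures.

Each tank obeys Vᵢ dCᵢ/dt = Q(Cᵢ₋₁ − Cᵢ), so τᵢ = Vᵢ/Q.
τ₁ = 1.614/0.1296 = 12.4537 h; τ₂ = 0.6819/0.1296 = 5.26157 h.
Solving the cascade with C₁(0)=C₂(0)=0 gives C₂(t) = C_in[1 − (τ₁ e^(−t/τ₁) − τ₂ e^(−t/τ₂))/(τ₁ − τ₂)].
At t = 20.78: e^(−t/τ₁) = 0.188515, e^(−t/τ₂) = 0.0192665.
C₂ = 1.484·[1 − (12.4537·0.188515 − 5.26157·0.0192665)/(7.19213)] = 1.484·0.687668 = 1.02050 mg/L.

1.020 mg/L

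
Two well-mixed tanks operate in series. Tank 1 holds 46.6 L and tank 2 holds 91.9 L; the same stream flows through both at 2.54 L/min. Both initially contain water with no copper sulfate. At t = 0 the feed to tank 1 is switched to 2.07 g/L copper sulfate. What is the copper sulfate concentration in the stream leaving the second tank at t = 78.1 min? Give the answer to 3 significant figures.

1.62 g/L

Species balance on tank i: dCᵢ/dt = (Cᵢ₋₁ − Cᵢ)/τᵢ with τᵢ = Vᵢ/Q.
τ₁ = 46.6/2.54 = 18.346 min; τ₂ = 91.9/2.54 = 36.181 min.
Tank 1: C₁ = C_in(1 − e^(−t/τ₁)). Tank 2 (τ₁ ≠ τ₂): C₂ = C_in[1 − (τ₁ e^(−t/τ₁) − τ₂ e^(−t/τ₂))/(τ₁ − τ₂)].
At t = 78.1: e^(−t/τ₁) = 0.014165, e^(−t/τ₂) = 0.11549.
C₂ = 2.07·[1 − (18.346·0.014165 − 36.181·0.11549)/(-17.835)] = 2.07·0.78028 = 1.6152 g/L.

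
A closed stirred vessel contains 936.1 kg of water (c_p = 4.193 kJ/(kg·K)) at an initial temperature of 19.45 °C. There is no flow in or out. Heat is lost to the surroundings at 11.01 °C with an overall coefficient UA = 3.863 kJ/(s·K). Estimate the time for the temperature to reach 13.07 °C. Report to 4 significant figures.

Unsteady energy balance on the tank contents: M c_p dT/dt = −UA(T − T_amb).
τ = M c_p/UA = 1016.07 s; T_ss = T_amb = 11.0100 °C.
T(t) = T_ss + (T₀ − T_ss)e^(−t/τ); set T = 13.07:
t = −τ ln[(T − T_ss)/(T₀ − T_ss)] = −1016.07 · ln(0.244076) = 1432.94 s.

1433 s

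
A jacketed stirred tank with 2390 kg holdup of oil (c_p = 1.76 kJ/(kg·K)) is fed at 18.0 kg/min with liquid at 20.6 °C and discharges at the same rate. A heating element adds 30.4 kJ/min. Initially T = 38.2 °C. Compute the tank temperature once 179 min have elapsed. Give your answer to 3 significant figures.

25.9 °C

First-law balance (no shaft work): M c_p dT/dt = ṁ c_p (T_in − T) + 30.4.
τ = M/ṁ = 132.78 min; T_ss = T_in + Q̇/(ṁ c_p) = 20.6 + 30.4/(18.0·1.76) = 21.560 °C.
Solution: T(t) = T_ss + (T₀ − T_ss) e^(−t/τ).
T(179) = 21.560 + (16.640)·e^(−179/132.78) = 21.560 + (16.640)·0.25973 = 25.882 °C.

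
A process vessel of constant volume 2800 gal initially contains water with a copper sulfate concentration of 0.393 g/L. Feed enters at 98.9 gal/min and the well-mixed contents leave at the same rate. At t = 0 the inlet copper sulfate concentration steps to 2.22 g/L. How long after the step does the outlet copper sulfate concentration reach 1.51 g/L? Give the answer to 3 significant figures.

Species balance: V dC/dt = Q(C_in − C) ⇒ τ = V/Q = 28.311 min.
C(t) = C_in + (C₀ − C_in) e^(−t/τ). Set C = 1.51 and solve for t:
e^(−t/τ) = (C − C_in)/(C₀ − C_in) = (1.51 − 2.22)/(0.393 − 2.22) = 0.38862
t = −τ ln(…) = 28.311 × 0.94517 = 26.759 min.

26.8 min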